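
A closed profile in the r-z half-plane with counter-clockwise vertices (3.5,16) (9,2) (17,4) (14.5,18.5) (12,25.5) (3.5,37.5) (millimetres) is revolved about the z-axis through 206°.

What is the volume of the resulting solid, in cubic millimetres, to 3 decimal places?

Profile (r,z), 6 vertices: (3.5,16) (9,2) (17,4) (14.5,18.5) (12,25.5) (3.5,37.5)
edge 0: (3.5,16)→(9,2)  cross = 3.5·2 − 9·16 = -137.0000; (r_i+r_j)·cross = 12.5·-137.0000 = -1712.5000
edge 1: (9,2)→(17,4)  cross = 9·4 − 17·2 = 2.0000; (r_i+r_j)·cross = 26·2.0000 = 52.0000
edge 2: (17,4)→(14.5,18.5)  cross = 17·18.5 − 14.5·4 = 256.5000; (r_i+r_j)·cross = 31.5·256.5000 = 8079.7500
edge 3: (14.5,18.5)→(12,25.5)  cross = 14.5·25.5 − 12·18.5 = 147.7500; (r_i+r_j)·cross = 26.5·147.7500 = 3915.3750
edge 4: (12,25.5)→(3.5,37.5)  cross = 12·37.5 − 3.5·25.5 = 360.7500; (r_i+r_j)·cross = 15.5·360.7500 = 5591.6250
edge 5: (3.5,37.5)→(3.5,16)  cross = 3.5·16 − 3.5·37.5 = -75.2500; (r_i+r_j)·cross = 7·-75.2500 = -526.7500
Σcross = 554.7500 → A = |Σcross|/2 = 277.3750 mm²
Σ(r_i+r_j)·cross = 15399.5000 → first moment M = |Σ|/6 = 2566.5833
R_c = M/A = 2566.5833/277.3750 = 9.2531 mm
θ = 206° = 3.595378 rad
V = θ·R_c·A = 3.595378·9.2531·277.3750 = 9227.838 mm³

Volume = 9227.838 mm³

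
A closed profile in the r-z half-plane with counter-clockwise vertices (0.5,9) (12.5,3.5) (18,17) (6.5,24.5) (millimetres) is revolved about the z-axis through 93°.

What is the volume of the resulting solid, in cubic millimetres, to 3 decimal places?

Volume = 3122.141 mm³

Profile (r,z), 4 vertices: (0.5,9) (12.5,3.5) (18,17) (6.5,24.5)
edge 0: (0.5,9)→(12.5,3.5)  cross = 0.5·3.5 − 12.5·9 = -110.7500; (r_i+r_j)·cross = 13·-110.7500 = -1439.7500
edge 1: (12.5,3.5)→(18,17)  cross = 12.5·17 − 18·3.5 = 149.5000; (r_i+r_j)·cross = 30.5·149.5000 = 4559.7500
edge 2: (18,17)→(6.5,24.5)  cross = 18·24.5 − 6.5·17 = 330.5000; (r_i+r_j)·cross = 24.5·330.5000 = 8097.2500
edge 3: (6.5,24.5)→(0.5,9)  cross = 6.5·9 − 0.5·24.5 = 46.2500; (r_i+r_j)·cross = 7·46.2500 = 323.7500
Σcross = 415.5000 → A = |Σcross|/2 = 207.7500 mm²
Σ(r_i+r_j)·cross = 11541.0000 → first moment M = |Σ|/6 = 1923.5000
R_c = M/A = 1923.5000/207.7500 = 9.2587 mm
θ = 93° = 1.623156 rad
V = θ·R_c·A = 1.623156·9.2587·207.7500 = 3122.141 mm³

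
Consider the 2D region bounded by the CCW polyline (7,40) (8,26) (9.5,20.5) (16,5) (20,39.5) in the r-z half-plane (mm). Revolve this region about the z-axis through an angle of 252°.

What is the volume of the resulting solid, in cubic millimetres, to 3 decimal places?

Profile (r,z), 5 vertices: (7,40) (8,26) (9.5,20.5) (16,5) (20,39.5)
edge 0: (7,40)→(8,26)  cross = 7·26 − 8·40 = -138.0000; (r_i+r_j)·cross = 15·-138.0000 = -2070.0000
edge 1: (8,26)→(9.5,20.5)  cross = 8·20.5 − 9.5·26 = -83.0000; (r_i+r_j)·cross = 17.5·-83.0000 = -1452.5000
edge 2: (9.5,20.5)→(16,5)  cross = 9.5·5 − 16·20.5 = -280.5000; (r_i+r_j)·cross = 25.5·-280.5000 = -7152.7500
edge 3: (16,5)→(20,39.5)  cross = 16·39.5 − 20·5 = 532.0000; (r_i+r_j)·cross = 36·532.0000 = 19152.0000
edge 4: (20,39.5)→(7,40)  cross = 20·40 − 7·39.5 = 523.5000; (r_i+r_j)·cross = 27·523.5000 = 14134.5000
Σcross = 554.0000 → A = |Σcross|/2 = 277.0000 mm²
Σ(r_i+r_j)·cross = 22611.2500 → first moment M = |Σ|/6 = 3768.5417
R_c = M/A = 3768.5417/277.0000 = 13.6048 mm
θ = 252° = 4.398230 rad
V = θ·R_c·A = 4.398230·13.6048·277.0000 = 16574.912 mm³

Volume = 16574.912 mm³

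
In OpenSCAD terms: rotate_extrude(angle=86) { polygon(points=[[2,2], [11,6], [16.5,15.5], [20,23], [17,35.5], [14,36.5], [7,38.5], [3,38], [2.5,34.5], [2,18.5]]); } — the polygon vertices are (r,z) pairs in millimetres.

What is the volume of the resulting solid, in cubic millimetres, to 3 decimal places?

Profile (r,z), 10 vertices: (2,2) (11,6) (16.5,15.5) (20,23) (17,35.5) (14,36.5) (7,38.5) (3,38) (2.5,34.5) (2,18.5)
edge 0: (2,2)→(11,6)  cross = 2·6 − 11·2 = -10.0000; (r_i+r_j)·cross = 13·-10.0000 = -130.0000
edge 1: (11,6)→(16.5,15.5)  cross = 11·15.5 − 16.5·6 = 71.5000; (r_i+r_j)·cross = 27.5·71.5000 = 1966.2500
edge 2: (16.5,15.5)→(20,23)  cross = 16.5·23 − 20·15.5 = 69.5000; (r_i+r_j)·cross = 36.5·69.5000 = 2536.7500
edge 3: (20,23)→(17,35.5)  cross = 20·35.5 − 17·23 = 319.0000; (r_i+r_j)·cross = 37·319.0000 = 11803.0000
edge 4: (17,35.5)→(14,36.5)  cross = 17·36.5 − 14·35.5 = 123.5000; (r_i+r_j)·cross = 31·123.5000 = 3828.5000
edge 5: (14,36.5)→(7,38.5)  cross = 14·38.5 − 7·36.5 = 283.5000; (r_i+r_j)·cross = 21·283.5000 = 5953.5000
edge 6: (7,38.5)→(3,38)  cross = 7·38 − 3·38.5 = 150.5000; (r_i+r_j)·cross = 10·150.5000 = 1505.0000
edge 7: (3,38)→(2.5,34.5)  cross = 3·34.5 − 2.5·38 = 8.5000; (r_i+r_j)·cross = 5.5·8.5000 = 46.7500
edge 8: (2.5,34.5)→(2,18.5)  cross = 2.5·18.5 − 2·34.5 = -22.7500; (r_i+r_j)·cross = 4.5·-22.7500 = -102.3750
edge 9: (2,18.5)→(2,2)  cross = 2·2 − 2·18.5 = -33.0000; (r_i+r_j)·cross = 4·-33.0000 = -132.0000
Σcross = 960.2500 → A = |Σcross|/2 = 480.1250 mm²
Σ(r_i+r_j)·cross = 27275.3750 → first moment M = |Σ|/6 = 4545.8958
R_c = M/A = 4545.8958/480.1250 = 9.4682 mm
θ = 86° = 1.500983 rad
V = θ·R_c·A = 1.500983·9.4682·480.1250 = 6823.313 mm³

Volume = 6823.313 mm³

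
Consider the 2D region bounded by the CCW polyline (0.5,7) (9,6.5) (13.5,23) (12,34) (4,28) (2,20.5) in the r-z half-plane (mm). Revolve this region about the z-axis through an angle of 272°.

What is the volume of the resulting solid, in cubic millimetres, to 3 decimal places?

Profile (r,z), 6 vertices: (0.5,7) (9,6.5) (13.5,23) (12,34) (4,28) (2,20.5)
edge 0: (0.5,7)→(9,6.5)  cross = 0.5·6.5 − 9·7 = -59.7500; (r_i+r_j)·cross = 9.5·-59.7500 = -567.6250
edge 1: (9,6.5)→(13.5,23)  cross = 9·23 − 13.5·6.5 = 119.2500; (r_i+r_j)·cross = 22.5·119.2500 = 2683.1250
edge 2: (13.5,23)→(12,34)  cross = 13.5·34 − 12·23 = 183.0000; (r_i+r_j)·cross = 25.5·183.0000 = 4666.5000
edge 3: (12,34)→(4,28)  cross = 12·28 − 4·34 = 200.0000; (r_i+r_j)·cross = 16·200.0000 = 3200.0000
edge 4: (4,28)→(2,20.5)  cross = 4·20.5 − 2·28 = 26.0000; (r_i+r_j)·cross = 6·26.0000 = 156.0000
edge 5: (2,20.5)→(0.5,7)  cross = 2·7 − 0.5·20.5 = 3.7500; (r_i+r_j)·cross = 2.5·3.7500 = 9.3750
Σcross = 472.2500 → A = |Σcross|/2 = 236.1250 mm²
Σ(r_i+r_j)·cross = 10147.3750 → first moment M = |Σ|/6 = 1691.2292
R_c = M/A = 1691.2292/236.1250 = 7.1624 mm
θ = 272° = 4.747296 rad
V = θ·R_c·A = 4.747296·7.1624·236.1250 = 8028.765 mm³

Volume = 8028.765 mm³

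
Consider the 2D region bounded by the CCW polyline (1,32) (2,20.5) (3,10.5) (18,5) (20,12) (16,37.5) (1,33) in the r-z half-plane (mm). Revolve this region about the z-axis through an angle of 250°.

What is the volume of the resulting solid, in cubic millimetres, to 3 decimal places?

Volume = 20977.040 mm³

Profile (r,z), 7 vertices: (1,32) (2,20.5) (3,10.5) (18,5) (20,12) (16,37.5) (1,33)
edge 0: (1,32)→(2,20.5)  cross = 1·20.5 − 2·32 = -43.5000; (r_i+r_j)·cross = 3·-43.5000 = -130.5000
edge 1: (2,20.5)→(3,10.5)  cross = 2·10.5 − 3·20.5 = -40.5000; (r_i+r_j)·cross = 5·-40.5000 = -202.5000
edge 2: (3,10.5)→(18,5)  cross = 3·5 − 18·10.5 = -174.0000; (r_i+r_j)·cross = 21·-174.0000 = -3654.0000
edge 3: (18,5)→(20,12)  cross = 18·12 − 20·5 = 116.0000; (r_i+r_j)·cross = 38·116.0000 = 4408.0000
edge 4: (20,12)→(16,37.5)  cross = 20·37.5 − 16·12 = 558.0000; (r_i+r_j)·cross = 36·558.0000 = 20088.0000
edge 5: (16,37.5)→(1,33)  cross = 16·33 − 1·37.5 = 490.5000; (r_i+r_j)·cross = 17·490.5000 = 8338.5000
edge 6: (1,33)→(1,32)  cross = 1·32 − 1·33 = -1.0000; (r_i+r_j)·cross = 2·-1.0000 = -2.0000
Σcross = 905.5000 → A = |Σcross|/2 = 452.7500 mm²
Σ(r_i+r_j)·cross = 28845.5000 → first moment M = |Σ|/6 = 4807.5833
R_c = M/A = 4807.5833/452.7500 = 10.6186 mm
θ = 250° = 4.363323 rad
V = θ·R_c·A = 4.363323·10.6186·452.7500 = 20977.040 mm³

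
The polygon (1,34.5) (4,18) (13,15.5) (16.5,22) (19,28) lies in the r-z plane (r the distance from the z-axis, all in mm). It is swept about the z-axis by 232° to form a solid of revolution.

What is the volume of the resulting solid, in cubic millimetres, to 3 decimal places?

Profile (r,z), 5 vertices: (1,34.5) (4,18) (13,15.5) (16.5,22) (19,28)
edge 0: (1,34.5)→(4,18)  cross = 1·18 − 4·34.5 = -120.0000; (r_i+r_j)·cross = 5·-120.0000 = -600.0000
edge 1: (4,18)→(13,15.5)  cross = 4·15.5 − 13·18 = -172.0000; (r_i+r_j)·cross = 17·-172.0000 = -2924.0000
edge 2: (13,15.5)→(16.5,22)  cross = 13·22 − 16.5·15.5 = 30.2500; (r_i+r_j)·cross = 29.5·30.2500 = 892.3750
edge 3: (16.5,22)→(19,28)  cross = 16.5·28 − 19·22 = 44.0000; (r_i+r_j)·cross = 35.5·44.0000 = 1562.0000
edge 4: (19,28)→(1,34.5)  cross = 19·34.5 − 1·28 = 627.5000; (r_i+r_j)·cross = 20·627.5000 = 12550.0000
Σcross = 409.7500 → A = |Σcross|/2 = 204.8750 mm²
Σ(r_i+r_j)·cross = 11480.3750 → first moment M = |Σ|/6 = 1913.3958
R_c = M/A = 1913.3958/204.8750 = 9.3393 mm
θ = 232° = 4.049164 rad
V = θ·R_c·A = 4.049164·9.3393·204.8750 = 7747.653 mm³

Volume = 7747.653 mm³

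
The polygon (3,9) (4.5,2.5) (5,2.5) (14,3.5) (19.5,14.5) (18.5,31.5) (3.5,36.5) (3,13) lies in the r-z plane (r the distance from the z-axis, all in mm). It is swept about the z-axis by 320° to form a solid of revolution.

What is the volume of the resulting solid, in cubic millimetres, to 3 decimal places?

Volume = 27005.829 mm³

Profile (r,z), 8 vertices: (3,9) (4.5,2.5) (5,2.5) (14,3.5) (19.5,14.5) (18.5,31.5) (3.5,36.5) (3,13)
edge 0: (3,9)→(4.5,2.5)  cross = 3·2.5 − 4.5·9 = -33.0000; (r_i+r_j)·cross = 7.5·-33.0000 = -247.5000
edge 1: (4.5,2.5)→(5,2.5)  cross = 4.5·2.5 − 5·2.5 = -1.2500; (r_i+r_j)·cross = 9.5·-1.2500 = -11.8750
edge 2: (5,2.5)→(14,3.5)  cross = 5·3.5 − 14·2.5 = -17.5000; (r_i+r_j)·cross = 19·-17.5000 = -332.5000
edge 3: (14,3.5)→(19.5,14.5)  cross = 14·14.5 − 19.5·3.5 = 134.7500; (r_i+r_j)·cross = 33.5·134.7500 = 4514.1250
edge 4: (19.5,14.5)→(18.5,31.5)  cross = 19.5·31.5 − 18.5·14.5 = 346.0000; (r_i+r_j)·cross = 38·346.0000 = 13148.0000
edge 5: (18.5,31.5)→(3.5,36.5)  cross = 18.5·36.5 − 3.5·31.5 = 565.0000; (r_i+r_j)·cross = 22·565.0000 = 12430.0000
edge 6: (3.5,36.5)→(3,13)  cross = 3.5·13 − 3·36.5 = -64.0000; (r_i+r_j)·cross = 6.5·-64.0000 = -416.0000
edge 7: (3,13)→(3,9)  cross = 3·9 − 3·13 = -12.0000; (r_i+r_j)·cross = 6·-12.0000 = -72.0000
Σcross = 918.0000 → A = |Σcross|/2 = 459.0000 mm²
Σ(r_i+r_j)·cross = 29012.2500 → first moment M = |Σ|/6 = 4835.3750
R_c = M/A = 4835.3750/459.0000 = 10.5346 mm
θ = 320° = 5.585054 rad
V = θ·R_c·A = 5.585054·10.5346·459.0000 = 27005.829 mm³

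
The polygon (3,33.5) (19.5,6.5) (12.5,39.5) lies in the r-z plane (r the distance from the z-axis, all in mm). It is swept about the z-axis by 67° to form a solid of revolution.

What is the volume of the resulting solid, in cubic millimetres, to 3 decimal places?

Volume = 2424.982 mm³

Profile (r,z), 3 vertices: (3,33.5) (19.5,6.5) (12.5,39.5)
edge 0: (3,33.5)→(19.5,6.5)  cross = 3·6.5 − 19.5·33.5 = -633.7500; (r_i+r_j)·cross = 22.5·-633.7500 = -14259.3750
edge 1: (19.5,6.5)→(12.5,39.5)  cross = 19.5·39.5 − 12.5·6.5 = 689.0000; (r_i+r_j)·cross = 32·689.0000 = 22048.0000
edge 2: (12.5,39.5)→(3,33.5)  cross = 12.5·33.5 − 3·39.5 = 300.2500; (r_i+r_j)·cross = 15.5·300.2500 = 4653.8750
Σcross = 355.5000 → A = |Σcross|/2 = 177.7500 mm²
Σ(r_i+r_j)·cross = 12442.5000 → first moment M = |Σ|/6 = 2073.7500
R_c = M/A = 2073.7500/177.7500 = 11.6667 mm
θ = 67° = 1.169371 rad
V = θ·R_c·A = 1.169371·11.6667·177.7500 = 2424.982 mm³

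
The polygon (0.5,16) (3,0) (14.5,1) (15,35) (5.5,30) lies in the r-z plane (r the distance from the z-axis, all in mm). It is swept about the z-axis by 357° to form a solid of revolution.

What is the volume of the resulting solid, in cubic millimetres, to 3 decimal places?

Profile (r,z), 5 vertices: (0.5,16) (3,0) (14.5,1) (15,35) (5.5,30)
edge 0: (0.5,16)→(3,0)  cross = 0.5·0 − 3·16 = -48.0000; (r_i+r_j)·cross = 3.5·-48.0000 = -168.0000
edge 1: (3,0)→(14.5,1)  cross = 3·1 − 14.5·0 = 3.0000; (r_i+r_j)·cross = 17.5·3.0000 = 52.5000
edge 2: (14.5,1)→(15,35)  cross = 14.5·35 − 15·1 = 492.5000; (r_i+r_j)·cross = 29.5·492.5000 = 14528.7500
edge 3: (15,35)→(5.5,30)  cross = 15·30 − 5.5·35 = 257.5000; (r_i+r_j)·cross = 20.5·257.5000 = 5278.7500
edge 4: (5.5,30)→(0.5,16)  cross = 5.5·16 − 0.5·30 = 73.0000; (r_i+r_j)·cross = 6·73.0000 = 438.0000
Σcross = 778.0000 → A = |Σcross|/2 = 389.0000 mm²
Σ(r_i+r_j)·cross = 20130.0000 → first moment M = |Σ|/6 = 3355.0000
R_c = M/A = 3355.0000/389.0000 = 8.6247 mm
θ = 357° = 6.230825 rad
V = θ·R_c·A = 6.230825·8.6247·389.0000 = 20904.419 mm³

Volume = 20904.419 mm³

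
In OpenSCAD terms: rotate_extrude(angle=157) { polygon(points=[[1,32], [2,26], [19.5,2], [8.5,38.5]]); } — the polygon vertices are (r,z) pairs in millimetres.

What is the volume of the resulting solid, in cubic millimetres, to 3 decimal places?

Volume = 5404.865 mm³

Profile (r,z), 4 vertices: (1,32) (2,26) (19.5,2) (8.5,38.5)
edge 0: (1,32)→(2,26)  cross = 1·26 − 2·32 = -38.0000; (r_i+r_j)·cross = 3·-38.0000 = -114.0000
edge 1: (2,26)→(19.5,2)  cross = 2·2 − 19.5·26 = -503.0000; (r_i+r_j)·cross = 21.5·-503.0000 = -10814.5000
edge 2: (19.5,2)→(8.5,38.5)  cross = 19.5·38.5 − 8.5·2 = 733.7500; (r_i+r_j)·cross = 28·733.7500 = 20545.0000
edge 3: (8.5,38.5)→(1,32)  cross = 8.5·32 − 1·38.5 = 233.5000; (r_i+r_j)·cross = 9.5·233.5000 = 2218.2500
Σcross = 426.2500 → A = |Σcross|/2 = 213.1250 mm²
Σ(r_i+r_j)·cross = 11834.7500 → first moment M = |Σ|/6 = 1972.4583
R_c = M/A = 1972.4583/213.1250 = 9.2549 mm
θ = 157° = 2.740167 rad
V = θ·R_c·A = 2.740167·9.2549·213.1250 = 5404.865 mm³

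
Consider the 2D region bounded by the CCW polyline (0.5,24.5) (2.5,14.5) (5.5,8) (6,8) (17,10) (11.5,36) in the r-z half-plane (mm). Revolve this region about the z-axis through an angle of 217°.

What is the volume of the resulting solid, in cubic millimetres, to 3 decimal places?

Volume = 9402.448 mm³

Profile (r,z), 6 vertices: (0.5,24.5) (2.5,14.5) (5.5,8) (6,8) (17,10) (11.5,36)
edge 0: (0.5,24.5)→(2.5,14.5)  cross = 0.5·14.5 − 2.5·24.5 = -54.0000; (r_i+r_j)·cross = 3·-54.0000 = -162.0000
edge 1: (2.5,14.5)→(5.5,8)  cross = 2.5·8 − 5.5·14.5 = -59.7500; (r_i+r_j)·cross = 8·-59.7500 = -478.0000
edge 2: (5.5,8)→(6,8)  cross = 5.5·8 − 6·8 = -4.0000; (r_i+r_j)·cross = 11.5·-4.0000 = -46.0000
edge 3: (6,8)→(17,10)  cross = 6·10 − 17·8 = -76.0000; (r_i+r_j)·cross = 23·-76.0000 = -1748.0000
edge 4: (17,10)→(11.5,36)  cross = 17·36 − 11.5·10 = 497.0000; (r_i+r_j)·cross = 28.5·497.0000 = 14164.5000
edge 5: (11.5,36)→(0.5,24.5)  cross = 11.5·24.5 − 0.5·36 = 263.7500; (r_i+r_j)·cross = 12·263.7500 = 3165.0000
Σcross = 567.0000 → A = |Σcross|/2 = 283.5000 mm²
Σ(r_i+r_j)·cross = 14895.5000 → first moment M = |Σ|/6 = 2482.5833
R_c = M/A = 2482.5833/283.5000 = 8.7569 mm
θ = 217° = 3.787364 rad
V = θ·R_c·A = 3.787364·8.7569·283.5000 = 9402.448 mm³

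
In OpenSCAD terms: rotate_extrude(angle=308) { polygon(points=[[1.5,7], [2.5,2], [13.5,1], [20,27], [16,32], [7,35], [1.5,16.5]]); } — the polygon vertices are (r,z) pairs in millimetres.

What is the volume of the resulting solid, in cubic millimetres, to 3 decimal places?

Profile (r,z), 7 vertices: (1.5,7) (2.5,2) (13.5,1) (20,27) (16,32) (7,35) (1.5,16.5)
edge 0: (1.5,7)→(2.5,2)  cross = 1.5·2 − 2.5·7 = -14.5000; (r_i+r_j)·cross = 4·-14.5000 = -58.0000
edge 1: (2.5,2)→(13.5,1)  cross = 2.5·1 − 13.5·2 = -24.5000; (r_i+r_j)·cross = 16·-24.5000 = -392.0000
edge 2: (13.5,1)→(20,27)  cross = 13.5·27 − 20·1 = 344.5000; (r_i+r_j)·cross = 33.5·344.5000 = 11540.7500
edge 3: (20,27)→(16,32)  cross = 20·32 − 16·27 = 208.0000; (r_i+r_j)·cross = 36·208.0000 = 7488.0000
edge 4: (16,32)→(7,35)  cross = 16·35 − 7·32 = 336.0000; (r_i+r_j)·cross = 23·336.0000 = 7728.0000
edge 5: (7,35)→(1.5,16.5)  cross = 7·16.5 − 1.5·35 = 63.0000; (r_i+r_j)·cross = 8.5·63.0000 = 535.5000
edge 6: (1.5,16.5)→(1.5,7)  cross = 1.5·7 − 1.5·16.5 = -14.2500; (r_i+r_j)·cross = 3·-14.2500 = -42.7500
Σcross = 898.2500 → A = |Σcross|/2 = 449.1250 mm²
Σ(r_i+r_j)·cross = 26799.5000 → first moment M = |Σ|/6 = 4466.5833
R_c = M/A = 4466.5833/449.1250 = 9.9451 mm
θ = 308° = 5.375614 rad
V = θ·R_c·A = 5.375614·9.9451·449.1250 = 24010.628 mm³

Volume = 24010.628 mm³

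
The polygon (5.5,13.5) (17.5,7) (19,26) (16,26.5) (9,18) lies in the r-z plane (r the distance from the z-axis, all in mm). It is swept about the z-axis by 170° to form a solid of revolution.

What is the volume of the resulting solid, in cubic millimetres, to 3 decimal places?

Profile (r,z), 5 vertices: (5.5,13.5) (17.5,7) (19,26) (16,26.5) (9,18)
edge 0: (5.5,13.5)→(17.5,7)  cross = 5.5·7 − 17.5·13.5 = -197.7500; (r_i+r_j)·cross = 23·-197.7500 = -4548.2500
edge 1: (17.5,7)→(19,26)  cross = 17.5·26 − 19·7 = 322.0000; (r_i+r_j)·cross = 36.5·322.0000 = 11753.0000
edge 2: (19,26)→(16,26.5)  cross = 19·26.5 − 16·26 = 87.5000; (r_i+r_j)·cross = 35·87.5000 = 3062.5000
edge 3: (16,26.5)→(9,18)  cross = 16·18 − 9·26.5 = 49.5000; (r_i+r_j)·cross = 25·49.5000 = 1237.5000
edge 4: (9,18)→(5.5,13.5)  cross = 9·13.5 − 5.5·18 = 22.5000; (r_i+r_j)·cross = 14.5·22.5000 = 326.2500
Σcross = 283.7500 → A = |Σcross|/2 = 141.8750 mm²
Σ(r_i+r_j)·cross = 11831.0000 → first moment M = |Σ|/6 = 1971.8333
R_c = M/A = 1971.8333/141.8750 = 13.8984 mm
θ = 170° = 2.967060 rad
V = θ·R_c·A = 2.967060·13.8984·141.8750 = 5850.547 mm³

Volume = 5850.547 mm³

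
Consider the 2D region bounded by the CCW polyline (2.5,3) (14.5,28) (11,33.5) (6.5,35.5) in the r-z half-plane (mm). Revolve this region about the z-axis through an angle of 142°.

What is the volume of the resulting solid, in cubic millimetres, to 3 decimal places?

Volume = 3049.631 mm³

Profile (r,z), 4 vertices: (2.5,3) (14.5,28) (11,33.5) (6.5,35.5)
edge 0: (2.5,3)→(14.5,28)  cross = 2.5·28 − 14.5·3 = 26.5000; (r_i+r_j)·cross = 17·26.5000 = 450.5000
edge 1: (14.5,28)→(11,33.5)  cross = 14.5·33.5 − 11·28 = 177.7500; (r_i+r_j)·cross = 25.5·177.7500 = 4532.6250
edge 2: (11,33.5)→(6.5,35.5)  cross = 11·35.5 − 6.5·33.5 = 172.7500; (r_i+r_j)·cross = 17.5·172.7500 = 3023.1250
edge 3: (6.5,35.5)→(2.5,3)  cross = 6.5·3 − 2.5·35.5 = -69.2500; (r_i+r_j)·cross = 9·-69.2500 = -623.2500
Σcross = 307.7500 → A = |Σcross|/2 = 153.8750 mm²
Σ(r_i+r_j)·cross = 7383.0000 → first moment M = |Σ|/6 = 1230.5000
R_c = M/A = 1230.5000/153.8750 = 7.9968 mm
θ = 142° = 2.478368 rad
V = θ·R_c·A = 2.478368·7.9968·153.8750 = 3049.631 mm³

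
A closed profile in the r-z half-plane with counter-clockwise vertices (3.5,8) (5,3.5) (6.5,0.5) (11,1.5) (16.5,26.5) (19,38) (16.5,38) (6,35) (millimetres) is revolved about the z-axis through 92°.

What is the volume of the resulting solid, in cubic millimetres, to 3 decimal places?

Profile (r,z), 8 vertices: (3.5,8) (5,3.5) (6.5,0.5) (11,1.5) (16.5,26.5) (19,38) (16.5,38) (6,35)
edge 0: (3.5,8)→(5,3.5)  cross = 3.5·3.5 − 5·8 = -27.7500; (r_i+r_j)·cross = 8.5·-27.7500 = -235.8750
edge 1: (5,3.5)→(6.5,0.5)  cross = 5·0.5 − 6.5·3.5 = -20.2500; (r_i+r_j)·cross = 11.5·-20.2500 = -232.8750
edge 2: (6.5,0.5)→(11,1.5)  cross = 6.5·1.5 − 11·0.5 = 4.2500; (r_i+r_j)·cross = 17.5·4.2500 = 74.3750
edge 3: (11,1.5)→(16.5,26.5)  cross = 11·26.5 − 16.5·1.5 = 266.7500; (r_i+r_j)·cross = 27.5·266.7500 = 7335.6250
edge 4: (16.5,26.5)→(19,38)  cross = 16.5·38 − 19·26.5 = 123.5000; (r_i+r_j)·cross = 35.5·123.5000 = 4384.2500
edge 5: (19,38)→(16.5,38)  cross = 19·38 − 16.5·38 = 95.0000; (r_i+r_j)·cross = 35.5·95.0000 = 3372.5000
edge 6: (16.5,38)→(6,35)  cross = 16.5·35 − 6·38 = 349.5000; (r_i+r_j)·cross = 22.5·349.5000 = 7863.7500
edge 7: (6,35)→(3.5,8)  cross = 6·8 − 3.5·35 = -74.5000; (r_i+r_j)·cross = 9.5·-74.5000 = -707.7500
Σcross = 716.5000 → A = |Σcross|/2 = 358.2500 mm²
Σ(r_i+r_j)·cross = 21854.0000 → first moment M = |Σ|/6 = 3642.3333
R_c = M/A = 3642.3333/358.2500 = 10.1670 mm
θ = 92° = 1.605703 rad
V = θ·R_c·A = 1.605703·10.1670·358.2500 = 5848.505 mm³

Volume = 5848.505 mm³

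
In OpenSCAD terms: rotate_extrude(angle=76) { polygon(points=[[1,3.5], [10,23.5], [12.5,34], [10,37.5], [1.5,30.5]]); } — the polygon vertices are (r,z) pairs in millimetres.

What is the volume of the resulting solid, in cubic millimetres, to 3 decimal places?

Volume = 1460.974 mm³

Profile (r,z), 5 vertices: (1,3.5) (10,23.5) (12.5,34) (10,37.5) (1.5,30.5)
edge 0: (1,3.5)→(10,23.5)  cross = 1·23.5 − 10·3.5 = -11.5000; (r_i+r_j)·cross = 11·-11.5000 = -126.5000
edge 1: (10,23.5)→(12.5,34)  cross = 10·34 − 12.5·23.5 = 46.2500; (r_i+r_j)·cross = 22.5·46.2500 = 1040.6250
edge 2: (12.5,34)→(10,37.5)  cross = 12.5·37.5 − 10·34 = 128.7500; (r_i+r_j)·cross = 22.5·128.7500 = 2896.8750
edge 3: (10,37.5)→(1.5,30.5)  cross = 10·30.5 − 1.5·37.5 = 248.7500; (r_i+r_j)·cross = 11.5·248.7500 = 2860.6250
edge 4: (1.5,30.5)→(1,3.5)  cross = 1.5·3.5 − 1·30.5 = -25.2500; (r_i+r_j)·cross = 2.5·-25.2500 = -63.1250
Σcross = 387.0000 → A = |Σcross|/2 = 193.5000 mm²
Σ(r_i+r_j)·cross = 6608.5000 → first moment M = |Σ|/6 = 1101.4167
R_c = M/A = 1101.4167/193.5000 = 5.6921 mm
θ = 76° = 1.326450 rad
V = θ·R_c·A = 1.326450·5.6921·193.5000 = 1460.974 mm³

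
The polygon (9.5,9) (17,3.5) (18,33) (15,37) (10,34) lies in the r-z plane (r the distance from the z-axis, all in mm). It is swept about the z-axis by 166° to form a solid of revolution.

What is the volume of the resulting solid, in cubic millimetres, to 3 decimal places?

Profile (r,z), 5 vertices: (9.5,9) (17,3.5) (18,33) (15,37) (10,34)
edge 0: (9.5,9)→(17,3.5)  cross = 9.5·3.5 − 17·9 = -119.7500; (r_i+r_j)·cross = 26.5·-119.7500 = -3173.3750
edge 1: (17,3.5)→(18,33)  cross = 17·33 − 18·3.5 = 498.0000; (r_i+r_j)·cross = 35·498.0000 = 17430.0000
edge 2: (18,33)→(15,37)  cross = 18·37 − 15·33 = 171.0000; (r_i+r_j)·cross = 33·171.0000 = 5643.0000
edge 3: (15,37)→(10,34)  cross = 15·34 − 10·37 = 140.0000; (r_i+r_j)·cross = 25·140.0000 = 3500.0000
edge 4: (10,34)→(9.5,9)  cross = 10·9 − 9.5·34 = -233.0000; (r_i+r_j)·cross = 19.5·-233.0000 = -4543.5000
Σcross = 456.2500 → A = |Σcross|/2 = 228.1250 mm²
Σ(r_i+r_j)·cross = 18856.1250 → first moment M = |Σ|/6 = 3142.6875
R_c = M/A = 3142.6875/228.1250 = 13.7762 mm
θ = 166° = 2.897247 rad
V = θ·R_c·A = 2.897247·13.7762·228.1250 = 9105.141 mm³

Volume = 9105.141 mm³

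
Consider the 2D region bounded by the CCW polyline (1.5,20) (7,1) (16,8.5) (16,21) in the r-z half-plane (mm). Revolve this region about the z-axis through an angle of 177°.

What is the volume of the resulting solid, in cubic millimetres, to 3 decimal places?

Volume = 5803.639 mm³

Profile (r,z), 4 vertices: (1.5,20) (7,1) (16,8.5) (16,21)
edge 0: (1.5,20)→(7,1)  cross = 1.5·1 − 7·20 = -138.5000; (r_i+r_j)·cross = 8.5·-138.5000 = -1177.2500
edge 1: (7,1)→(16,8.5)  cross = 7·8.5 − 16·1 = 43.5000; (r_i+r_j)·cross = 23·43.5000 = 1000.5000
edge 2: (16,8.5)→(16,21)  cross = 16·21 − 16·8.5 = 200.0000; (r_i+r_j)·cross = 32·200.0000 = 6400.0000
edge 3: (16,21)→(1.5,20)  cross = 16·20 − 1.5·21 = 288.5000; (r_i+r_j)·cross = 17.5·288.5000 = 5048.7500
Σcross = 393.5000 → A = |Σcross|/2 = 196.7500 mm²
Σ(r_i+r_j)·cross = 11272.0000 → first moment M = |Σ|/6 = 1878.6667
R_c = M/A = 1878.6667/196.7500 = 9.5485 mm
θ = 177° = 3.089233 rad
V = θ·R_c·A = 3.089233·9.5485·196.7500 = 5803.639 mm³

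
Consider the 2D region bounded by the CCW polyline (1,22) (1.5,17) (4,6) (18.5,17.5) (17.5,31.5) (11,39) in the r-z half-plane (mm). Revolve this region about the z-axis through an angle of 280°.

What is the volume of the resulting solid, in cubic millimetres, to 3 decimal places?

Profile (r,z), 6 vertices: (1,22) (1.5,17) (4,6) (18.5,17.5) (17.5,31.5) (11,39)
edge 0: (1,22)→(1.5,17)  cross = 1·17 − 1.5·22 = -16.0000; (r_i+r_j)·cross = 2.5·-16.0000 = -40.0000
edge 1: (1.5,17)→(4,6)  cross = 1.5·6 − 4·17 = -59.0000; (r_i+r_j)·cross = 5.5·-59.0000 = -324.5000
edge 2: (4,6)→(18.5,17.5)  cross = 4·17.5 − 18.5·6 = -41.0000; (r_i+r_j)·cross = 22.5·-41.0000 = -922.5000
edge 3: (18.5,17.5)→(17.5,31.5)  cross = 18.5·31.5 − 17.5·17.5 = 276.5000; (r_i+r_j)·cross = 36·276.5000 = 9954.0000
edge 4: (17.5,31.5)→(11,39)  cross = 17.5·39 − 11·31.5 = 336.0000; (r_i+r_j)·cross = 28.5·336.0000 = 9576.0000
edge 5: (11,39)→(1,22)  cross = 11·22 − 1·39 = 203.0000; (r_i+r_j)·cross = 12·203.0000 = 2436.0000
Σcross = 699.5000 → A = |Σcross|/2 = 349.7500 mm²
Σ(r_i+r_j)·cross = 20679.0000 → first moment M = |Σ|/6 = 3446.5000
R_c = M/A = 3446.5000/349.7500 = 9.8542 mm
θ = 280° = 4.886922 rad
V = θ·R_c·A = 4.886922·9.8542·349.7500 = 16842.776 mm³

Volume = 16842.776 mm³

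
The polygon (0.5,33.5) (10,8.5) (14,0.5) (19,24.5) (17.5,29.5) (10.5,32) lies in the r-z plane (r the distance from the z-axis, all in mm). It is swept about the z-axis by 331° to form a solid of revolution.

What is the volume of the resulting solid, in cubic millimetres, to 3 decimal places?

Volume = 19551.188 mm³

Profile (r,z), 6 vertices: (0.5,33.5) (10,8.5) (14,0.5) (19,24.5) (17.5,29.5) (10.5,32)
edge 0: (0.5,33.5)→(10,8.5)  cross = 0.5·8.5 − 10·33.5 = -330.7500; (r_i+r_j)·cross = 10.5·-330.7500 = -3472.8750
edge 1: (10,8.5)→(14,0.5)  cross = 10·0.5 − 14·8.5 = -114.0000; (r_i+r_j)·cross = 24·-114.0000 = -2736.0000
edge 2: (14,0.5)→(19,24.5)  cross = 14·24.5 − 19·0.5 = 333.5000; (r_i+r_j)·cross = 33·333.5000 = 11005.5000
edge 3: (19,24.5)→(17.5,29.5)  cross = 19·29.5 − 17.5·24.5 = 131.7500; (r_i+r_j)·cross = 36.5·131.7500 = 4808.8750
edge 4: (17.5,29.5)→(10.5,32)  cross = 17.5·32 − 10.5·29.5 = 250.2500; (r_i+r_j)·cross = 28·250.2500 = 7007.0000
edge 5: (10.5,32)→(0.5,33.5)  cross = 10.5·33.5 − 0.5·32 = 335.7500; (r_i+r_j)·cross = 11·335.7500 = 3693.2500
Σcross = 606.5000 → A = |Σcross|/2 = 303.2500 mm²
Σ(r_i+r_j)·cross = 20305.7500 → first moment M = |Σ|/6 = 3384.2917
R_c = M/A = 3384.2917/303.2500 = 11.1601 mm
θ = 331° = 5.777040 rad
V = θ·R_c·A = 5.777040·11.1601·303.2500 = 19551.188 mm³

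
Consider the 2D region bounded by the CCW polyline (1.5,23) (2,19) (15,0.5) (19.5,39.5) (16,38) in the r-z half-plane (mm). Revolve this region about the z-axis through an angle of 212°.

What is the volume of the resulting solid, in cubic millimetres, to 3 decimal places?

Volume = 15125.769 mm³

Profile (r,z), 5 vertices: (1.5,23) (2,19) (15,0.5) (19.5,39.5) (16,38)
edge 0: (1.5,23)→(2,19)  cross = 1.5·19 − 2·23 = -17.5000; (r_i+r_j)·cross = 3.5·-17.5000 = -61.2500
edge 1: (2,19)→(15,0.5)  cross = 2·0.5 − 15·19 = -284.0000; (r_i+r_j)·cross = 17·-284.0000 = -4828.0000
edge 2: (15,0.5)→(19.5,39.5)  cross = 15·39.5 − 19.5·0.5 = 582.7500; (r_i+r_j)·cross = 34.5·582.7500 = 20104.8750
edge 3: (19.5,39.5)→(16,38)  cross = 19.5·38 − 16·39.5 = 109.0000; (r_i+r_j)·cross = 35.5·109.0000 = 3869.5000
edge 4: (16,38)→(1.5,23)  cross = 16·23 − 1.5·38 = 311.0000; (r_i+r_j)·cross = 17.5·311.0000 = 5442.5000
Σcross = 701.2500 → A = |Σcross|/2 = 350.6250 mm²
Σ(r_i+r_j)·cross = 24527.6250 → first moment M = |Σ|/6 = 4087.9375
R_c = M/A = 4087.9375/350.6250 = 11.6590 mm
θ = 212° = 3.700098 rad
V = θ·R_c·A = 3.700098·11.6590·350.6250 = 15125.769 mm³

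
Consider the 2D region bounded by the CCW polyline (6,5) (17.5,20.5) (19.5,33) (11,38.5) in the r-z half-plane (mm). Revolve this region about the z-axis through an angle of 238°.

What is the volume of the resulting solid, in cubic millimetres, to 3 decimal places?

Profile (r,z), 4 vertices: (6,5) (17.5,20.5) (19.5,33) (11,38.5)
edge 0: (6,5)→(17.5,20.5)  cross = 6·20.5 − 17.5·5 = 35.5000; (r_i+r_j)·cross = 23.5·35.5000 = 834.2500
edge 1: (17.5,20.5)→(19.5,33)  cross = 17.5·33 − 19.5·20.5 = 177.7500; (r_i+r_j)·cross = 37·177.7500 = 6576.7500
edge 2: (19.5,33)→(11,38.5)  cross = 19.5·38.5 − 11·33 = 387.7500; (r_i+r_j)·cross = 30.5·387.7500 = 11826.3750
edge 3: (11,38.5)→(6,5)  cross = 11·5 − 6·38.5 = -176.0000; (r_i+r_j)·cross = 17·-176.0000 = -2992.0000
Σcross = 425.0000 → A = |Σcross|/2 = 212.5000 mm²
Σ(r_i+r_j)·cross = 16245.3750 → first moment M = |Σ|/6 = 2707.5625
R_c = M/A = 2707.5625/212.5000 = 12.7415 mm
θ = 238° = 4.153884 rad
V = θ·R_c·A = 4.153884·12.7415·212.5000 = 11246.900 mm³

Volume = 11246.900 mm³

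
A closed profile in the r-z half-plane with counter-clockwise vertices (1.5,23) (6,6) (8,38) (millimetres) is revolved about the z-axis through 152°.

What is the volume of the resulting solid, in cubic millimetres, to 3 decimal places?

Profile (r,z), 3 vertices: (1.5,23) (6,6) (8,38)
edge 0: (1.5,23)→(6,6)  cross = 1.5·6 − 6·23 = -129.0000; (r_i+r_j)·cross = 7.5·-129.0000 = -967.5000
edge 1: (6,6)→(8,38)  cross = 6·38 − 8·6 = 180.0000; (r_i+r_j)·cross = 14·180.0000 = 2520.0000
edge 2: (8,38)→(1.5,23)  cross = 8·23 − 1.5·38 = 127.0000; (r_i+r_j)·cross = 9.5·127.0000 = 1206.5000
Σcross = 178.0000 → A = |Σcross|/2 = 89.0000 mm²
Σ(r_i+r_j)·cross = 2759.0000 → first moment M = |Σ|/6 = 459.8333
R_c = M/A = 459.8333/89.0000 = 5.1667 mm
θ = 152° = 2.652900 rad
V = θ·R_c·A = 2.652900·5.1667·89.0000 = 1219.892 mm³

Volume = 1219.892 mm³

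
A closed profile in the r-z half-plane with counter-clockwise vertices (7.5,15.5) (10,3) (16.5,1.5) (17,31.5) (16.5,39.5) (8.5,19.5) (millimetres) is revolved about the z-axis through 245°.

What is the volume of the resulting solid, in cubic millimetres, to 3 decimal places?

Profile (r,z), 6 vertices: (7.5,15.5) (10,3) (16.5,1.5) (17,31.5) (16.5,39.5) (8.5,19.5)
edge 0: (7.5,15.5)→(10,3)  cross = 7.5·3 − 10·15.5 = -132.5000; (r_i+r_j)·cross = 17.5·-132.5000 = -2318.7500
edge 1: (10,3)→(16.5,1.5)  cross = 10·1.5 − 16.5·3 = -34.5000; (r_i+r_j)·cross = 26.5·-34.5000 = -914.2500
edge 2: (16.5,1.5)→(17,31.5)  cross = 16.5·31.5 − 17·1.5 = 494.2500; (r_i+r_j)·cross = 33.5·494.2500 = 16557.3750
edge 3: (17,31.5)→(16.5,39.5)  cross = 17·39.5 − 16.5·31.5 = 151.7500; (r_i+r_j)·cross = 33.5·151.7500 = 5083.6250
edge 4: (16.5,39.5)→(8.5,19.5)  cross = 16.5·19.5 − 8.5·39.5 = -14.0000; (r_i+r_j)·cross = 25·-14.0000 = -350.0000
edge 5: (8.5,19.5)→(7.5,15.5)  cross = 8.5·15.5 − 7.5·19.5 = -14.5000; (r_i+r_j)·cross = 16·-14.5000 = -232.0000
Σcross = 450.5000 → A = |Σcross|/2 = 225.2500 mm²
Σ(r_i+r_j)·cross = 17826.0000 → first moment M = |Σ|/6 = 2971.0000
R_c = M/A = 2971.0000/225.2500 = 13.1898 mm
θ = 245° = 4.276057 rad
V = θ·R_c·A = 4.276057·13.1898·225.2500 = 12704.164 mm³

Volume = 12704.164 mm³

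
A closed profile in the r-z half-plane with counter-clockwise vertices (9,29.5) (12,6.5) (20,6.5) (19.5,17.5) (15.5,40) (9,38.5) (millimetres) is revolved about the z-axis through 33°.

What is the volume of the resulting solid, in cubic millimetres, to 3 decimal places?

Volume = 2217.201 mm³

Profile (r,z), 6 vertices: (9,29.5) (12,6.5) (20,6.5) (19.5,17.5) (15.5,40) (9,38.5)
edge 0: (9,29.5)→(12,6.5)  cross = 9·6.5 − 12·29.5 = -295.5000; (r_i+r_j)·cross = 21·-295.5000 = -6205.5000
edge 1: (12,6.5)→(20,6.5)  cross = 12·6.5 − 20·6.5 = -52.0000; (r_i+r_j)·cross = 32·-52.0000 = -1664.0000
edge 2: (20,6.5)→(19.5,17.5)  cross = 20·17.5 − 19.5·6.5 = 223.2500; (r_i+r_j)·cross = 39.5·223.2500 = 8818.3750
edge 3: (19.5,17.5)→(15.5,40)  cross = 19.5·40 − 15.5·17.5 = 508.7500; (r_i+r_j)·cross = 35·508.7500 = 17806.2500
edge 4: (15.5,40)→(9,38.5)  cross = 15.5·38.5 − 9·40 = 236.7500; (r_i+r_j)·cross = 24.5·236.7500 = 5800.3750
edge 5: (9,38.5)→(9,29.5)  cross = 9·29.5 − 9·38.5 = -81.0000; (r_i+r_j)·cross = 18·-81.0000 = -1458.0000
Σcross = 540.2500 → A = |Σcross|/2 = 270.1250 mm²
Σ(r_i+r_j)·cross = 23097.5000 → first moment M = |Σ|/6 = 3849.5833
R_c = M/A = 3849.5833/270.1250 = 14.2511 mm
θ = 33° = 0.575959 rad
V = θ·R_c·A = 0.575959·14.2511·270.1250 = 2217.201 mm³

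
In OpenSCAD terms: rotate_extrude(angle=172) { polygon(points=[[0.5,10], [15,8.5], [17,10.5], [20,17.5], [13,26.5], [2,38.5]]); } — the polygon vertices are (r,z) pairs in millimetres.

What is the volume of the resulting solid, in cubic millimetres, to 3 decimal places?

Volume = 9051.554 mm³

Profile (r,z), 6 vertices: (0.5,10) (15,8.5) (17,10.5) (20,17.5) (13,26.5) (2,38.5)
edge 0: (0.5,10)→(15,8.5)  cross = 0.5·8.5 − 15·10 = -145.7500; (r_i+r_j)·cross = 15.5·-145.7500 = -2259.1250
edge 1: (15,8.5)→(17,10.5)  cross = 15·10.5 − 17·8.5 = 13.0000; (r_i+r_j)·cross = 32·13.0000 = 416.0000
edge 2: (17,10.5)→(20,17.5)  cross = 17·17.5 − 20·10.5 = 87.5000; (r_i+r_j)·cross = 37·87.5000 = 3237.5000
edge 3: (20,17.5)→(13,26.5)  cross = 20·26.5 − 13·17.5 = 302.5000; (r_i+r_j)·cross = 33·302.5000 = 9982.5000
edge 4: (13,26.5)→(2,38.5)  cross = 13·38.5 − 2·26.5 = 447.5000; (r_i+r_j)·cross = 15·447.5000 = 6712.5000
edge 5: (2,38.5)→(0.5,10)  cross = 2·10 − 0.5·38.5 = 0.7500; (r_i+r_j)·cross = 2.5·0.7500 = 1.8750
Σcross = 705.5000 → A = |Σcross|/2 = 352.7500 mm²
Σ(r_i+r_j)·cross = 18091.2500 → first moment M = |Σ|/6 = 3015.2083
R_c = M/A = 3015.2083/352.7500 = 8.5477 mm
θ = 172° = 3.001966 rad
V = θ·R_c·A = 3.001966·8.5477·352.7500 = 9051.554 mm³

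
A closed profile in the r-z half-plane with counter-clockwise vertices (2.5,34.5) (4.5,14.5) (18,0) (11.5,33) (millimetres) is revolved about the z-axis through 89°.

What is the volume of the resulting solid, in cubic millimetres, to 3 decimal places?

Profile (r,z), 4 vertices: (2.5,34.5) (4.5,14.5) (18,0) (11.5,33)
edge 0: (2.5,34.5)→(4.5,14.5)  cross = 2.5·14.5 − 4.5·34.5 = -119.0000; (r_i+r_j)·cross = 7·-119.0000 = -833.0000
edge 1: (4.5,14.5)→(18,0)  cross = 4.5·0 − 18·14.5 = -261.0000; (r_i+r_j)·cross = 22.5·-261.0000 = -5872.5000
edge 2: (18,0)→(11.5,33)  cross = 18·33 − 11.5·0 = 594.0000; (r_i+r_j)·cross = 29.5·594.0000 = 17523.0000
edge 3: (11.5,33)→(2.5,34.5)  cross = 11.5·34.5 − 2.5·33 = 314.2500; (r_i+r_j)·cross = 14·314.2500 = 4399.5000
Σcross = 528.2500 → A = |Σcross|/2 = 264.1250 mm²
Σ(r_i+r_j)·cross = 15217.0000 → first moment M = |Σ|/6 = 2536.1667
R_c = M/A = 2536.1667/264.1250 = 9.6021 mm
θ = 89° = 1.553343 rad
V = θ·R_c·A = 1.553343·9.6021·264.1250 = 3939.537 mm³

Volume = 3939.537 mm³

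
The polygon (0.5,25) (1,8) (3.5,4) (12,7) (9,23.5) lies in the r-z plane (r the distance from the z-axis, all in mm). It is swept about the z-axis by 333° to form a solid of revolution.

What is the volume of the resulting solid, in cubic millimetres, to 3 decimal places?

Volume = 5929.275 mm³

Profile (r,z), 5 vertices: (0.5,25) (1,8) (3.5,4) (12,7) (9,23.5)
edge 0: (0.5,25)→(1,8)  cross = 0.5·8 − 1·25 = -21.0000; (r_i+r_j)·cross = 1.5·-21.0000 = -31.5000
edge 1: (1,8)→(3.5,4)  cross = 1·4 − 3.5·8 = -24.0000; (r_i+r_j)·cross = 4.5·-24.0000 = -108.0000
edge 2: (3.5,4)→(12,7)  cross = 3.5·7 − 12·4 = -23.5000; (r_i+r_j)·cross = 15.5·-23.5000 = -364.2500
edge 3: (12,7)→(9,23.5)  cross = 12·23.5 − 9·7 = 219.0000; (r_i+r_j)·cross = 21·219.0000 = 4599.0000
edge 4: (9,23.5)→(0.5,25)  cross = 9·25 − 0.5·23.5 = 213.2500; (r_i+r_j)·cross = 9.5·213.2500 = 2025.8750
Σcross = 363.7500 → A = |Σcross|/2 = 181.8750 mm²
Σ(r_i+r_j)·cross = 6121.1250 → first moment M = |Σ|/6 = 1020.1875
R_c = M/A = 1020.1875/181.8750 = 5.6093 mm
θ = 333° = 5.811946 rad
V = θ·R_c·A = 5.811946·5.6093·181.8750 = 5929.275 mm³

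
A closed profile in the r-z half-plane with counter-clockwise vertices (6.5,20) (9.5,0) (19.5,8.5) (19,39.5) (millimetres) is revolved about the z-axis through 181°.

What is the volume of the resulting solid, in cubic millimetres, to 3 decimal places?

Profile (r,z), 4 vertices: (6.5,20) (9.5,0) (19.5,8.5) (19,39.5)
edge 0: (6.5,20)→(9.5,0)  cross = 6.5·0 − 9.5·20 = -190.0000; (r_i+r_j)·cross = 16·-190.0000 = -3040.0000
edge 1: (9.5,0)→(19.5,8.5)  cross = 9.5·8.5 − 19.5·0 = 80.7500; (r_i+r_j)·cross = 29·80.7500 = 2341.7500
edge 2: (19.5,8.5)→(19,39.5)  cross = 19.5·39.5 − 19·8.5 = 608.7500; (r_i+r_j)·cross = 38.5·608.7500 = 23436.8750
edge 3: (19,39.5)→(6.5,20)  cross = 19·20 − 6.5·39.5 = 123.2500; (r_i+r_j)·cross = 25.5·123.2500 = 3142.8750
Σcross = 622.7500 → A = |Σcross|/2 = 311.3750 mm²
Σ(r_i+r_j)·cross = 25881.5000 → first moment M = |Σ|/6 = 4313.5833
R_c = M/A = 4313.5833/311.3750 = 13.8533 mm
θ = 181° = 3.159046 rad
V = θ·R_c·A = 3.159046·13.8533·311.3750 = 13626.808 mm³

Volume = 13626.808 mm³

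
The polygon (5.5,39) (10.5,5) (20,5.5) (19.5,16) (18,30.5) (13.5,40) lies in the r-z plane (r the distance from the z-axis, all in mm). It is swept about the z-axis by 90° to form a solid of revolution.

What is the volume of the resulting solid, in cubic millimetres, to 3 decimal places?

Profile (r,z), 6 vertices: (5.5,39) (10.5,5) (20,5.5) (19.5,16) (18,30.5) (13.5,40)
edge 0: (5.5,39)→(10.5,5)  cross = 5.5·5 − 10.5·39 = -382.0000; (r_i+r_j)·cross = 16·-382.0000 = -6112.0000
edge 1: (10.5,5)→(20,5.5)  cross = 10.5·5.5 − 20·5 = -42.2500; (r_i+r_j)·cross = 30.5·-42.2500 = -1288.6250
edge 2: (20,5.5)→(19.5,16)  cross = 20·16 − 19.5·5.5 = 212.7500; (r_i+r_j)·cross = 39.5·212.7500 = 8403.6250
edge 3: (19.5,16)→(18,30.5)  cross = 19.5·30.5 − 18·16 = 306.7500; (r_i+r_j)·cross = 37.5·306.7500 = 11503.1250
edge 4: (18,30.5)→(13.5,40)  cross = 18·40 − 13.5·30.5 = 308.2500; (r_i+r_j)·cross = 31.5·308.2500 = 9709.8750
edge 5: (13.5,40)→(5.5,39)  cross = 13.5·39 − 5.5·40 = 306.5000; (r_i+r_j)·cross = 19·306.5000 = 5823.5000
Σcross = 710.0000 → A = |Σcross|/2 = 355.0000 mm²
Σ(r_i+r_j)·cross = 28039.5000 → first moment M = |Σ|/6 = 4673.2500
R_c = M/A = 4673.2500/355.0000 = 13.1641 mm
θ = 90° = 1.570796 rad
V = θ·R_c·A = 1.570796·13.1641·355.0000 = 7340.724 mm³

Volume = 7340.724 mm³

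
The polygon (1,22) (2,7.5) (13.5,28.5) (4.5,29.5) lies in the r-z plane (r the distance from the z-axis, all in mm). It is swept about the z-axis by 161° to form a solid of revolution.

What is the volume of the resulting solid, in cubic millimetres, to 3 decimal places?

Profile (r,z), 4 vertices: (1,22) (2,7.5) (13.5,28.5) (4.5,29.5)
edge 0: (1,22)→(2,7.5)  cross = 1·7.5 − 2·22 = -36.5000; (r_i+r_j)·cross = 3·-36.5000 = -109.5000
edge 1: (2,7.5)→(13.5,28.5)  cross = 2·28.5 − 13.5·7.5 = -44.2500; (r_i+r_j)·cross = 15.5·-44.2500 = -685.8750
edge 2: (13.5,28.5)→(4.5,29.5)  cross = 13.5·29.5 − 4.5·28.5 = 270.0000; (r_i+r_j)·cross = 18·270.0000 = 4860.0000
edge 3: (4.5,29.5)→(1,22)  cross = 4.5·22 − 1·29.5 = 69.5000; (r_i+r_j)·cross = 5.5·69.5000 = 382.2500
Σcross = 258.7500 → A = |Σcross|/2 = 129.3750 mm²
Σ(r_i+r_j)·cross = 4446.8750 → first moment M = |Σ|/6 = 741.1458
R_c = M/A = 741.1458/129.3750 = 5.7287 mm
θ = 161° = 2.809980 rad
V = θ·R_c·A = 2.809980·5.7287·129.3750 = 2082.605 mm³

Volume = 2082.605 mm³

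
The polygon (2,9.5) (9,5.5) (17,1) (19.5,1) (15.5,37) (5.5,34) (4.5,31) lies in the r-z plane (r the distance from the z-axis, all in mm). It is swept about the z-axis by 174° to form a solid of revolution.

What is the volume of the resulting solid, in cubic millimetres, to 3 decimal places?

Profile (r,z), 7 vertices: (2,9.5) (9,5.5) (17,1) (19.5,1) (15.5,37) (5.5,34) (4.5,31)
edge 0: (2,9.5)→(9,5.5)  cross = 2·5.5 − 9·9.5 = -74.5000; (r_i+r_j)·cross = 11·-74.5000 = -819.5000
edge 1: (9,5.5)→(17,1)  cross = 9·1 − 17·5.5 = -84.5000; (r_i+r_j)·cross = 26·-84.5000 = -2197.0000
edge 2: (17,1)→(19.5,1)  cross = 17·1 − 19.5·1 = -2.5000; (r_i+r_j)·cross = 36.5·-2.5000 = -91.2500
edge 3: (19.5,1)→(15.5,37)  cross = 19.5·37 − 15.5·1 = 706.0000; (r_i+r_j)·cross = 35·706.0000 = 24710.0000
edge 4: (15.5,37)→(5.5,34)  cross = 15.5·34 − 5.5·37 = 323.5000; (r_i+r_j)·cross = 21·323.5000 = 6793.5000
edge 5: (5.5,34)→(4.5,31)  cross = 5.5·31 − 4.5·34 = 17.5000; (r_i+r_j)·cross = 10·17.5000 = 175.0000
edge 6: (4.5,31)→(2,9.5)  cross = 4.5·9.5 − 2·31 = -19.2500; (r_i+r_j)·cross = 6.5·-19.2500 = -125.1250
Σcross = 866.2500 → A = |Σcross|/2 = 433.1250 mm²
Σ(r_i+r_j)·cross = 28445.6250 → first moment M = |Σ|/6 = 4740.9375
R_c = M/A = 4740.9375/433.1250 = 10.9459 mm
θ = 174° = 3.036873 rad
V = θ·R_c·A = 3.036873·10.9459·433.1250 = 14397.625 mm³

Volume = 14397.625 mm³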